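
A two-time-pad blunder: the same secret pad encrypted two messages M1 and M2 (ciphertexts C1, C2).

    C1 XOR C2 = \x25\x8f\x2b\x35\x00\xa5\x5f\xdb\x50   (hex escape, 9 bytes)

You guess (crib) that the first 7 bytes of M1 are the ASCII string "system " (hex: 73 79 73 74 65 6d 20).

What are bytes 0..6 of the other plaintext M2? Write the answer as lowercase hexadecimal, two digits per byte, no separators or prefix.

56f6584165c87f

Since C1 ⊕ C2 = M1 ⊕ M2, XORing with the guessed M1 bytes yields the corresponding M2 bytes: M2 = (C1 ⊕ C2) ⊕ M1.
00100101 ^ 01110011 = 01010110
10001111 ^ 01111001 = 11110110
00101011 ^ 01110011 = 01011000
00110101 ^ 01110100 = 01000001
00000000 ^ 01100101 = 01100101
10100101 ^ 01101101 = 11001000
01011111 ^ 00100000 = 01111111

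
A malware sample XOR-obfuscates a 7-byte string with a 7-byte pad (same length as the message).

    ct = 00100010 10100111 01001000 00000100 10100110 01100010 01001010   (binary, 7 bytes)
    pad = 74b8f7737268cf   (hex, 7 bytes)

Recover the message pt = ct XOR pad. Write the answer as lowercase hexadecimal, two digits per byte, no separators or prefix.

XOR is its own inverse, so applying the key byte-wise gives the result directly.
22 ^ 74 = 56
a7 ^ b8 = 1f
48 ^ f7 = bf
04 ^ 73 = 77
a6 ^ 72 = d4
62 ^ 68 = 0a
4a ^ cf = 85

561fbf77d40a85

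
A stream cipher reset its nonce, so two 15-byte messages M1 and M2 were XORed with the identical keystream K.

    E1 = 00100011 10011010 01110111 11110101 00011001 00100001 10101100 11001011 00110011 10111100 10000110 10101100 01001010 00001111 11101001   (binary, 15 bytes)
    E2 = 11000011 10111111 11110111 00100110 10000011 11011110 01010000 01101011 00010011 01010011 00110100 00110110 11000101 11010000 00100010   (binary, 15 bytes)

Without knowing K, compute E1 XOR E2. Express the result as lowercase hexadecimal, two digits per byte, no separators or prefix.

E1 ⊕ E2 = (M1 ⊕ K) ⊕ (M2 ⊕ K) = M1 ⊕ M2 — the shared key cancels under XOR.
23 XOR c3 = e0
9a XOR bf = 25
77 XOR f7 = 80
f5 XOR 26 = d3
19 XOR 83 = 9a
21 XOR de = ff
ac XOR 50 = fc
cb XOR 6b = a0
33 XOR 13 = 20
bc XOR 53 = ef
86 XOR 34 = b2
ac XOR 36 = 9a
4a XOR c5 = 8f
0f XOR d0 = df
e9 XOR 22 = cb

e02580d39afffca020efb29a8fdfcb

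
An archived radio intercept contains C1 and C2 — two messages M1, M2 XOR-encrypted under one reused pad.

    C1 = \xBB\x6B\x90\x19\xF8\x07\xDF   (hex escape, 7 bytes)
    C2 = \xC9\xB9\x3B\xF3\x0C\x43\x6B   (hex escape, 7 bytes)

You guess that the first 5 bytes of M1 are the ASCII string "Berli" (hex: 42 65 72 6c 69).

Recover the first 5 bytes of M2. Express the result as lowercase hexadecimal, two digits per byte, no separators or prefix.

First, C1 ⊕ C2 = (M1 ⊕ K) ⊕ (M2 ⊕ K) = M1 ⊕ M2, so the key drops out. Then M2 = (M1 ⊕ M2) ⊕ M1 over the first 5 bytes.
byte 0: (bb ⊕ c9) ⊕ 42 = 72 ⊕ 42 = 30
byte 1: (6b ⊕ b9) ⊕ 65 = d2 ⊕ 65 = b7
byte 2: (90 ⊕ 3b) ⊕ 72 = ab ⊕ 72 = d9
byte 3: (19 ⊕ f3) ⊕ 6c = ea ⊕ 6c = 86
byte 4: (f8 ⊕ 0c) ⊕ 69 = f4 ⊕ 69 = 9d

30b7d9869d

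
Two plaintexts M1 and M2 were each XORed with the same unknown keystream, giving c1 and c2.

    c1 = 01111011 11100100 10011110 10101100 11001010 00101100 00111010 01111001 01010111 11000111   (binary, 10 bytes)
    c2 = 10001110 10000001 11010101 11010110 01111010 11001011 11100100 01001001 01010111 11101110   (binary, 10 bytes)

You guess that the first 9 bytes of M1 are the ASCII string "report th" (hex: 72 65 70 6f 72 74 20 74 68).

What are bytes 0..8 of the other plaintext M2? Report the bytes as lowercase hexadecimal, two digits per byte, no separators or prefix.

First, c1 ⊕ c2 = (M1 ⊕ K) ⊕ (M2 ⊕ K) = M1 ⊕ M2, so the key drops out. Then M2 = (M1 ⊕ M2) ⊕ M1 over the first 9 bytes.
byte 0: (7b ^ 8e) ^ 72 = f5 ^ 72 = 87
byte 1: (e4 ^ 81) ^ 65 = 65 ^ 65 = 00
byte 2: (9e ^ d5) ^ 70 = 4b ^ 70 = 3b
byte 3: (ac ^ d6) ^ 6f = 7a ^ 6f = 15
byte 4: (ca ^ 7a) ^ 72 = b0 ^ 72 = c2
byte 5: (2c ^ cb) ^ 74 = e7 ^ 74 = 93
byte 6: (3a ^ e4) ^ 20 = de ^ 20 = fe
byte 7: (79 ^ 49) ^ 74 = 30 ^ 74 = 44
byte 8: (57 ^ 57) ^ 68 = 00 ^ 68 = 68

87003b15c293fe4468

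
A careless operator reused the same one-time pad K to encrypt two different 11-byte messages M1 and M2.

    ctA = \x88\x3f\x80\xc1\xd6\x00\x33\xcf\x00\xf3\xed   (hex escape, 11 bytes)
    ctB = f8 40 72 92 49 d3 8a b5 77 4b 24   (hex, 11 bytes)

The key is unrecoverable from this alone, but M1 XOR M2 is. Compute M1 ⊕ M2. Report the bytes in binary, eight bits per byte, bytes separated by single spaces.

01110000 01111111 11110010 01010011 10011111 11010011 10111001 01111010 01110111 10111000 11001001

ctA ⊕ ctB = (M1 ⊕ K) ⊕ (M2 ⊕ K) = M1 ⊕ M2 — the shared key cancels under XOR.
88 xor f8 = 70
3f xor 40 = 7f
80 xor 72 = f2
c1 xor 92 = 53
d6 xor 49 = 9f
00 xor d3 = d3
33 xor 8a = b9
cf xor b5 = 7a
00 xor 77 = 77
f3 xor 4b = b8
ed xor 24 = c9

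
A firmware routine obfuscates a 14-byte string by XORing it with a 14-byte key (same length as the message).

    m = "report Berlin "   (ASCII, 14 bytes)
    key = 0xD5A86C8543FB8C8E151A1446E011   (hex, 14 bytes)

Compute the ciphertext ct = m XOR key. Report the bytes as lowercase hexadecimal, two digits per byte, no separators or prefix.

01110010 ⊕ 11010101 = 10100111
01100101 ⊕ 10101000 = 11001101
01110000 ⊕ 01101100 = 00011100
01101111 ⊕ 10000101 = 11101010
01110010 ⊕ 01000011 = 00110001
01110100 ⊕ 11111011 = 10001111
00100000 ⊕ 10001100 = 10101100
01000010 ⊕ 10001110 = 11001100
01100101 ⊕ 00010101 = 01110000
01110010 ⊕ 00011010 = 01101000
01101100 ⊕ 00010100 = 01111000
01101001 ⊕ 01000110 = 00101111
01101110 ⊕ 11100000 = 10001110
00100000 ⊕ 00010001 = 00110001

a7cd1cea318faccc7068782f8e31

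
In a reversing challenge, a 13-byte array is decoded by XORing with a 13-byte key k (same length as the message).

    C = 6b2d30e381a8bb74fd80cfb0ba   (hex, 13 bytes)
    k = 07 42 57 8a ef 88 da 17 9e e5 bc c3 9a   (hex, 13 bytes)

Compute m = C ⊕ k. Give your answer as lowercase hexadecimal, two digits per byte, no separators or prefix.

107 ⊕   7 = 108
 45 ⊕  66 = 111
 48 ⊕  87 = 103
227 ⊕ 138 = 105
129 ⊕ 239 = 110
168 ⊕ 136 =  32
187 ⊕ 218 =  97
116 ⊕  23 =  99
253 ⊕ 158 =  99
128 ⊕ 229 = 101
207 ⊕ 188 = 115
176 ⊕ 195 = 115
186 ⊕ 154 =  32

6c6f67696e2061636365737320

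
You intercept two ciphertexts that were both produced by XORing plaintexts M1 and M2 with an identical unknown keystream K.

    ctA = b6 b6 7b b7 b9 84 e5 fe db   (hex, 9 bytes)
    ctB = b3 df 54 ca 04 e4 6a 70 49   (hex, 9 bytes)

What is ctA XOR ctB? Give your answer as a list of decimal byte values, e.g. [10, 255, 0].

[5, 105, 47, 125, 189, 96, 143, 142, 146]

ctA ⊕ ctB = (M1 ⊕ K) ⊕ (M2 ⊕ K) = M1 ⊕ M2 — the shared key cancels under XOR.
byte 0: b6 XOR b3 = 05
byte 1: b6 XOR df = 69
byte 2: 7b XOR 54 = 2f
byte 3: b7 XOR ca = 7d
byte 4: b9 XOR 04 = bd
byte 5: 84 XOR e4 = 60
byte 6: e5 XOR 6a = 8f
byte 7: fe XOR 70 = 8e
byte 8: db XOR 49 = 92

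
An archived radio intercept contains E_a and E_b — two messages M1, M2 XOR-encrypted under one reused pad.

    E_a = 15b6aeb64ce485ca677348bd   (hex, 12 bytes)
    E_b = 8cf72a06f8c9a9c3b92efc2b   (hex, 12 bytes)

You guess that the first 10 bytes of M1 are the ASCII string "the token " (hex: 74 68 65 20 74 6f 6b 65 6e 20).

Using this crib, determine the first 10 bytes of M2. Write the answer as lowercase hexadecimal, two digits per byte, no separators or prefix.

First, E_a ⊕ E_b = (M1 ⊕ K) ⊕ (M2 ⊕ K) = M1 ⊕ M2, so the key drops out. Then M2 = (M1 ⊕ M2) ⊕ M1 over the first 10 bytes.
byte 0: (15 ^ 8c) ^ 74 = 99 ^ 74 = ed
byte 1: (b6 ^ f7) ^ 68 = 41 ^ 68 = 29
byte 2: (ae ^ 2a) ^ 65 = 84 ^ 65 = e1
byte 3: (b6 ^ 06) ^ 20 = b0 ^ 20 = 90
byte 4: (4c ^ f8) ^ 74 = b4 ^ 74 = c0
byte 5: (e4 ^ c9) ^ 6f = 2d ^ 6f = 42
byte 6: (85 ^ a9) ^ 6b = 2c ^ 6b = 47
byte 7: (ca ^ c3) ^ 65 = 09 ^ 65 = 6c
byte 8: (67 ^ b9) ^ 6e = de ^ 6e = b0
byte 9: (73 ^ 2e) ^ 20 = 5d ^ 20 = 7d

ed29e190c042476cb07d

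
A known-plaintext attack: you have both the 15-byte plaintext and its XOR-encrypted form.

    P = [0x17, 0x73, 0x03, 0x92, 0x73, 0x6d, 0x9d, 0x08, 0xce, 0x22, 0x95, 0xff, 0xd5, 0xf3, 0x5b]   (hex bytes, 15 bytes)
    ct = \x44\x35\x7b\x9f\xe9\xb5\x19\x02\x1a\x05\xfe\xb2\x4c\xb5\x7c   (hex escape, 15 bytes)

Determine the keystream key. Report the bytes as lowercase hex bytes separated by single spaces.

53 46 78 0d 9a d8 84 0a d4 27 6b 4d 99 46 27

Since ct = P ⊕ key, XORing both sides with P gives key = P ⊕ ct.
byte 0: 17 xor 44 = 53
byte 1: 73 xor 35 = 46
byte 2: 03 xor 7b = 78
byte 3: 92 xor 9f = 0d
byte 4: 73 xor e9 = 9a
byte 5: 6d xor b5 = d8
byte 6: 9d xor 19 = 84
byte 7: 08 xor 02 = 0a
byte 8: ce xor 1a = d4
byte 9: 22 xor 05 = 27
byte 10: 95 xor fe = 6b
byte 11: ff xor b2 = 4d
byte 12: d5 xor 4c = 99
byte 13: f3 xor b5 = 46
byte 14: 5b xor 7c = 27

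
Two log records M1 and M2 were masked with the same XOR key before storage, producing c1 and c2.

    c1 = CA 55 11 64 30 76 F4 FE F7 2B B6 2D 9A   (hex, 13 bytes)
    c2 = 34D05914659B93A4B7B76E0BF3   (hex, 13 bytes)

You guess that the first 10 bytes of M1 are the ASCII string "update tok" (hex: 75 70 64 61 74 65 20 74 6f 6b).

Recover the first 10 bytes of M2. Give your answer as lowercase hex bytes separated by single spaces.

8b f5 2c 11 21 88 47 2e 2f f7

First, c1 ⊕ c2 = (M1 ⊕ K) ⊕ (M2 ⊕ K) = M1 ⊕ M2, so the key drops out. Then M2 = (M1 ⊕ M2) ⊕ M1 over the first 10 bytes.
byte 0: (ca xor 34) xor 75 = fe xor 75 = 8b
byte 1: (55 xor d0) xor 70 = 85 xor 70 = f5
byte 2: (11 xor 59) xor 64 = 48 xor 64 = 2c
byte 3: (64 xor 14) xor 61 = 70 xor 61 = 11
byte 4: (30 xor 65) xor 74 = 55 xor 74 = 21
byte 5: (76 xor 9b) xor 65 = ed xor 65 = 88
byte 6: (f4 xor 93) xor 20 = 67 xor 20 = 47
byte 7: (fe xor a4) xor 74 = 5a xor 74 = 2e
byte 8: (f7 xor b7) xor 6f = 40 xor 6f = 2f
byte 9: (2b xor b7) xor 6b = 9c xor 6b = f7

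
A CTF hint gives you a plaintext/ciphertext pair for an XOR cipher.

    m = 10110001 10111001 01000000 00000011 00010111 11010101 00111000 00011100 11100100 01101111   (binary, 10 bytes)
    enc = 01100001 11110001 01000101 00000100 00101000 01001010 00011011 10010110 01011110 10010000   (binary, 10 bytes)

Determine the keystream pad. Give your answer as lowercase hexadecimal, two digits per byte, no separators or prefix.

d04805073f9f238abaff

Since enc = m ⊕ pad, XORing both sides with m gives pad = m ⊕ enc.
b1 xor 61 = d0
b9 xor f1 = 48
40 xor 45 = 05
03 xor 04 = 07
17 xor 28 = 3f
d5 xor 4a = 9f
38 xor 1b = 23
1c xor 96 = 8a
e4 xor 5e = ba
6f xor 90 = ff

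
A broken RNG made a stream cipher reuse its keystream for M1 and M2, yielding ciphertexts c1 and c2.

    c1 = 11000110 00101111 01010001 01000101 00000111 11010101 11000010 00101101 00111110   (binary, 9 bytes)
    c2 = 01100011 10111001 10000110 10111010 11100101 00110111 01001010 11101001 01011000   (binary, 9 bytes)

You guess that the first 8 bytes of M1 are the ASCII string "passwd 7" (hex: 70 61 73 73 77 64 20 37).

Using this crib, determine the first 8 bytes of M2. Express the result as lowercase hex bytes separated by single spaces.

First, c1 ⊕ c2 = (M1 ⊕ K) ⊕ (M2 ⊕ K) = M1 ⊕ M2, so the key drops out. Then M2 = (M1 ⊕ M2) ⊕ M1 over the first 8 bytes.
byte 0: (c6 XOR 63) XOR 70 = a5 XOR 70 = d5
byte 1: (2f XOR b9) XOR 61 = 96 XOR 61 = f7
byte 2: (51 XOR 86) XOR 73 = d7 XOR 73 = a4
byte 3: (45 XOR ba) XOR 73 = ff XOR 73 = 8c
byte 4: (07 XOR e5) XOR 77 = e2 XOR 77 = 95
byte 5: (d5 XOR 37) XOR 64 = e2 XOR 64 = 86
byte 6: (c2 XOR 4a) XOR 20 = 88 XOR 20 = a8
byte 7: (2d XOR e9) XOR 37 = c4 XOR 37 = f3

d5 f7 a4 8c 95 86 a8 f3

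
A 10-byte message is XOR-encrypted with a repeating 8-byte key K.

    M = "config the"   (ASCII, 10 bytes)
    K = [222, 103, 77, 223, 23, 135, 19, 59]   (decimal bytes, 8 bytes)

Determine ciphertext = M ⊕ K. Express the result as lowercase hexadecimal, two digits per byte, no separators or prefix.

The 8-byte key repeats, so the effective keystream is de 67 4d df 17 87 13 3b de 67.
byte 0: 63 xor de = bd
byte 1: 6f xor 67 = 08
byte 2: 6e xor 4d = 23
byte 3: 66 xor df = b9
byte 4: 69 xor 17 = 7e
byte 5: 67 xor 87 = e0
byte 6: 20 xor 13 = 33
byte 7: 74 xor 3b = 4f
byte 8: 68 xor de = b6
byte 9: 65 xor 67 = 02

bd0823b97ee0334fb602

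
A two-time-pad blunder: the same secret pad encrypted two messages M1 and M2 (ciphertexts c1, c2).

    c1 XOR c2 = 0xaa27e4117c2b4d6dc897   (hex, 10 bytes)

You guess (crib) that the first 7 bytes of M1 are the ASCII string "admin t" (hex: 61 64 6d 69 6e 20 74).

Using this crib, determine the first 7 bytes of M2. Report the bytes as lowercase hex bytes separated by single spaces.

cb 43 89 78 12 0b 39

Since c1 ⊕ c2 = M1 ⊕ M2, XORing with the guessed M1 bytes yields the corresponding M2 bytes: M2 = (c1 ⊕ c2) ⊕ M1.
170 XOR  97 = 203
 39 XOR 100 =  67
228 XOR 109 = 137
 17 XOR 105 = 120
124 XOR 110 =  18
 43 XOR  32 =  11
 77 XOR 116 =  57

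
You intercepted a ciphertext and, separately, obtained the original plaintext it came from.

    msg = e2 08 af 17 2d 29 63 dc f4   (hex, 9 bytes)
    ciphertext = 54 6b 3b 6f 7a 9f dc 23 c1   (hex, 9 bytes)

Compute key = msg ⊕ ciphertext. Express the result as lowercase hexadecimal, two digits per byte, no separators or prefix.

Since ciphertext = msg ⊕ key, XORing both sides with msg gives key = msg ⊕ ciphertext.
byte 0: e2 ⊕ 54 = b6
byte 1: 08 ⊕ 6b = 63
byte 2: af ⊕ 3b = 94
byte 3: 17 ⊕ 6f = 78
byte 4: 2d ⊕ 7a = 57
byte 5: 29 ⊕ 9f = b6
byte 6: 63 ⊕ dc = bf
byte 7: dc ⊕ 23 = ff
byte 8: f4 ⊕ c1 = 35

b663947857b6bfff35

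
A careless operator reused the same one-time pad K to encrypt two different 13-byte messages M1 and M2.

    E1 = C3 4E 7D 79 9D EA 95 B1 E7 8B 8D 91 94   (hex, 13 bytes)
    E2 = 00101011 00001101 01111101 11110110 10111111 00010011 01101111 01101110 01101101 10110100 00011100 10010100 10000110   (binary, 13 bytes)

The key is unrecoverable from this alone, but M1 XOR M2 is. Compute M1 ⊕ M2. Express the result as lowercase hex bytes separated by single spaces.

E1 ⊕ E2 = (M1 ⊕ K) ⊕ (M2 ⊕ K) = M1 ⊕ M2 — the shared key cancels under XOR.
c3 XOR 2b = e8
4e XOR 0d = 43
7d XOR 7d = 00
79 XOR f6 = 8f
9d XOR bf = 22
ea XOR 13 = f9
95 XOR 6f = fa
b1 XOR 6e = df
e7 XOR 6d = 8a
8b XOR b4 = 3f
8d XOR 1c = 91
91 XOR 94 = 05
94 XOR 86 = 12

e8 43 00 8f 22 f9 fa df 8a 3f 91 05 12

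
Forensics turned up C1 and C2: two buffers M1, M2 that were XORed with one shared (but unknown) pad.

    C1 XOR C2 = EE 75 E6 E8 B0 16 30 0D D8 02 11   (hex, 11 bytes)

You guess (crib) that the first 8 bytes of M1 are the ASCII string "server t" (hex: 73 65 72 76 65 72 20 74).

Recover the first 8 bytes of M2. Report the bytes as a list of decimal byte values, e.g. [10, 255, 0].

Since C1 ⊕ C2 = M1 ⊕ M2, XORing with the guessed M1 bytes yields the corresponding M2 bytes: M2 = (C1 ⊕ C2) ⊕ M1.
238 xor 115 = 157
117 xor 101 =  16
230 xor 114 = 148
232 xor 118 = 158
176 xor 101 = 213
 22 xor 114 = 100
 48 xor  32 =  16
 13 xor 116 = 121

[157, 16, 148, 158, 213, 100, 16, 121]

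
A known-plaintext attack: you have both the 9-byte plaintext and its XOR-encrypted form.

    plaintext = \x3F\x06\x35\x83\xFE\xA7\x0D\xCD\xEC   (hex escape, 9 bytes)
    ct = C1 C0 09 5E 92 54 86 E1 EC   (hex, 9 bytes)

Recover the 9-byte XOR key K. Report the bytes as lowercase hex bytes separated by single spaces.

fe c6 3c dd 6c f3 8b 2c 00

Since ct = plaintext ⊕ K, XORing both sides with plaintext gives K = plaintext ⊕ ct.
 63 ⊕ 193 = 254
  6 ⊕ 192 = 198
 53 ⊕   9 =  60
131 ⊕  94 = 221
254 ⊕ 146 = 108
167 ⊕  84 = 243
 13 ⊕ 134 = 139
205 ⊕ 225 =  44
236 ⊕ 236 =   0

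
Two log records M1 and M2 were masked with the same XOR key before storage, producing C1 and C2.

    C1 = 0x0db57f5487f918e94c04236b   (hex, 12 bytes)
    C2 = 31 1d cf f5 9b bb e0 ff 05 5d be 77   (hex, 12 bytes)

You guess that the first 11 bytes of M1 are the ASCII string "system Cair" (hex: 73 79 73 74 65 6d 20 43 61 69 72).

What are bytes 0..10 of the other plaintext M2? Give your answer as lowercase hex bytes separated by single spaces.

First, C1 ⊕ C2 = (M1 ⊕ K) ⊕ (M2 ⊕ K) = M1 ⊕ M2, so the key drops out. Then M2 = (M1 ⊕ M2) ⊕ M1 over the first 11 bytes.
byte 0: (0d ⊕ 31) ⊕ 73 = 3c ⊕ 73 = 4f
byte 1: (b5 ⊕ 1d) ⊕ 79 = a8 ⊕ 79 = d1
byte 2: (7f ⊕ cf) ⊕ 73 = b0 ⊕ 73 = c3
byte 3: (54 ⊕ f5) ⊕ 74 = a1 ⊕ 74 = d5
byte 4: (87 ⊕ 9b) ⊕ 65 = 1c ⊕ 65 = 79
byte 5: (f9 ⊕ bb) ⊕ 6d = 42 ⊕ 6d = 2f
byte 6: (18 ⊕ e0) ⊕ 20 = f8 ⊕ 20 = d8
byte 7: (e9 ⊕ ff) ⊕ 43 = 16 ⊕ 43 = 55
byte 8: (4c ⊕ 05) ⊕ 61 = 49 ⊕ 61 = 28
byte 9: (04 ⊕ 5d) ⊕ 69 = 59 ⊕ 69 = 30
byte 10: (23 ⊕ be) ⊕ 72 = 9d ⊕ 72 = ef

4f d1 c3 d5 79 2f d8 55 28 30 ef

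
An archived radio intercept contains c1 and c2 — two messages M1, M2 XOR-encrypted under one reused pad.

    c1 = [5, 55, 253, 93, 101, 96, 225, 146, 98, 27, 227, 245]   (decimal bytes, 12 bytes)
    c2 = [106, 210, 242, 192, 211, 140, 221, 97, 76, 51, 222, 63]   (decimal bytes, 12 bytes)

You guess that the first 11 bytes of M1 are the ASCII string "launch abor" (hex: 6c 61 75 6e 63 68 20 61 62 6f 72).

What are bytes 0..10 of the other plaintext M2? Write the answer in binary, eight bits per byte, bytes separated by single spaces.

First, c1 ⊕ c2 = (M1 ⊕ K) ⊕ (M2 ⊕ K) = M1 ⊕ M2, so the key drops out. Then M2 = (M1 ⊕ M2) ⊕ M1 over the first 11 bytes.
byte 0: (05 xor 6a) xor 6c = 6f xor 6c = 03
byte 1: (37 xor d2) xor 61 = e5 xor 61 = 84
byte 2: (fd xor f2) xor 75 = 0f xor 75 = 7a
byte 3: (5d xor c0) xor 6e = 9d xor 6e = f3
byte 4: (65 xor d3) xor 63 = b6 xor 63 = d5
byte 5: (60 xor 8c) xor 68 = ec xor 68 = 84
byte 6: (e1 xor dd) xor 20 = 3c xor 20 = 1c
byte 7: (92 xor 61) xor 61 = f3 xor 61 = 92
byte 8: (62 xor 4c) xor 62 = 2e xor 62 = 4c
byte 9: (1b xor 33) xor 6f = 28 xor 6f = 47
byte 10: (e3 xor de) xor 72 = 3d xor 72 = 4f

00000011 10000100 01111010 11110011 11010101 10000100 00011100 10010010 01001100 01000111 01001111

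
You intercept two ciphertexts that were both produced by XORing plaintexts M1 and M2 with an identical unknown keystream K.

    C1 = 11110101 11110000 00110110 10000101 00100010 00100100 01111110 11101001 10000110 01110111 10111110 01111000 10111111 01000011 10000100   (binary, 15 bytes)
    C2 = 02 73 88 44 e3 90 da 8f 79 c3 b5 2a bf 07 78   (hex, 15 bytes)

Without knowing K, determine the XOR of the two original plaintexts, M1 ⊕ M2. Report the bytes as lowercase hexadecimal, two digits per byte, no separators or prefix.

f783bec1c1b4a466ffb40b520044fc

C1 ⊕ C2 = (M1 ⊕ K) ⊕ (M2 ⊕ K) = M1 ⊕ M2 — the shared key cancels under XOR.
byte 0: f5 ⊕ 02 = f7
byte 1: f0 ⊕ 73 = 83
byte 2: 36 ⊕ 88 = be
byte 3: 85 ⊕ 44 = c1
byte 4: 22 ⊕ e3 = c1
byte 5: 24 ⊕ 90 = b4
byte 6: 7e ⊕ da = a4
byte 7: e9 ⊕ 8f = 66
byte 8: 86 ⊕ 79 = ff
byte 9: 77 ⊕ c3 = b4
byte 10: be ⊕ b5 = 0b
byte 11: 78 ⊕ 2a = 52
byte 12: bf ⊕ bf = 00
byte 13: 43 ⊕ 07 = 44
byte 14: 84 ⊕ 78 = fc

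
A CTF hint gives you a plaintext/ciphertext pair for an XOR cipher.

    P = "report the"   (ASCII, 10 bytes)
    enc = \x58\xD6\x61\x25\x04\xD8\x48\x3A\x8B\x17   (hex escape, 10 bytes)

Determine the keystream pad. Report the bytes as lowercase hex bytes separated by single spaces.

Since enc = P ⊕ pad, XORing both sides with P gives pad = P ⊕ enc.
byte 0: 114 ⊕  88 =  42
byte 1: 101 ⊕ 214 = 179
byte 2: 112 ⊕  97 =  17
byte 3: 111 ⊕  37 =  74
byte 4: 114 ⊕   4 = 118
byte 5: 116 ⊕ 216 = 172
byte 6:  32 ⊕  72 = 104
byte 7: 116 ⊕  58 =  78
byte 8: 104 ⊕ 139 = 227
byte 9: 101 ⊕  23 = 114

2a b3 11 4a 76 ac 68 4e e3 72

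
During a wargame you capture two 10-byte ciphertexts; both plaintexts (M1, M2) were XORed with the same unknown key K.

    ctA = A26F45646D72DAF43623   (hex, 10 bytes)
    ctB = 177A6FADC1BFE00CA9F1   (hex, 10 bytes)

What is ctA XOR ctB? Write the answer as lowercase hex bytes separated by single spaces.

ctA ⊕ ctB = (M1 ⊕ K) ⊕ (M2 ⊕ K) = M1 ⊕ M2 — the shared key cancels under XOR.
byte 0: 10100010 ⊕ 00010111 = 10110101
byte 1: 01101111 ⊕ 01111010 = 00010101
byte 2: 01000101 ⊕ 01101111 = 00101010
byte 3: 01100100 ⊕ 10101101 = 11001001
byte 4: 01101101 ⊕ 11000001 = 10101100
byte 5: 01110010 ⊕ 10111111 = 11001101
byte 6: 11011010 ⊕ 11100000 = 00111010
byte 7: 11110100 ⊕ 00001100 = 11111000
byte 8: 00110110 ⊕ 10101001 = 10011111
byte 9: 00100011 ⊕ 11110001 = 11010010

b5 15 2a c9 ac cd 3a f8 9f d2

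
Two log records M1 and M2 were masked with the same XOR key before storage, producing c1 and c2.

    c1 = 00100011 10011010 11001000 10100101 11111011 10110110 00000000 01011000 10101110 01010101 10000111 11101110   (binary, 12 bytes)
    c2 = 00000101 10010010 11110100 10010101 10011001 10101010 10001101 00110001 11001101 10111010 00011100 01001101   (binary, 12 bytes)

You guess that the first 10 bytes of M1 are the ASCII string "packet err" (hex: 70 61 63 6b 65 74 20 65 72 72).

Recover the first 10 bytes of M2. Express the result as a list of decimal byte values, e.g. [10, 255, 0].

First, c1 ⊕ c2 = (M1 ⊕ K) ⊕ (M2 ⊕ K) = M1 ⊕ M2, so the key drops out. Then M2 = (M1 ⊕ M2) ⊕ M1 over the first 10 bytes.
byte 0: (23 ^ 05) ^ 70 = 26 ^ 70 = 56
byte 1: (9a ^ 92) ^ 61 = 08 ^ 61 = 69
byte 2: (c8 ^ f4) ^ 63 = 3c ^ 63 = 5f
byte 3: (a5 ^ 95) ^ 6b = 30 ^ 6b = 5b
byte 4: (fb ^ 99) ^ 65 = 62 ^ 65 = 07
byte 5: (b6 ^ aa) ^ 74 = 1c ^ 74 = 68
byte 6: (00 ^ 8d) ^ 20 = 8d ^ 20 = ad
byte 7: (58 ^ 31) ^ 65 = 69 ^ 65 = 0c
byte 8: (ae ^ cd) ^ 72 = 63 ^ 72 = 11
byte 9: (55 ^ ba) ^ 72 = ef ^ 72 = 9d

[86, 105, 95, 91, 7, 104, 173, 12, 17, 157]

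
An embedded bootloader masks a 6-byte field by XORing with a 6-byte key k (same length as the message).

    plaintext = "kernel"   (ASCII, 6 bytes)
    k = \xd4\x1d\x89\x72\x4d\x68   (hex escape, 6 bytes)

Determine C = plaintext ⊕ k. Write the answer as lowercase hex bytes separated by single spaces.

bf 78 fb 1c 28 04

XOR is its own inverse, so applying the key byte-wise gives the result directly.
6b ^ d4 = bf
65 ^ 1d = 78
72 ^ 89 = fb
6e ^ 72 = 1c
65 ^ 4d = 28
6c ^ 68 = 04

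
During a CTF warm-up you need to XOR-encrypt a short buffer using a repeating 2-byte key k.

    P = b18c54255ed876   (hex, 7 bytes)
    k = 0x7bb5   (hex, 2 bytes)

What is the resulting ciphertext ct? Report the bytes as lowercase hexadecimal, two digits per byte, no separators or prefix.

ca392f90256d0d

The 2-byte key repeats, so the effective keystream is 7b b5 7b b5 7b b5 7b.
byte 0: b1 xor 7b = ca
byte 1: 8c xor b5 = 39
byte 2: 54 xor 7b = 2f
byte 3: 25 xor b5 = 90
byte 4: 5e xor 7b = 25
byte 5: d8 xor b5 = 6d
byte 6: 76 xor 7b = 0d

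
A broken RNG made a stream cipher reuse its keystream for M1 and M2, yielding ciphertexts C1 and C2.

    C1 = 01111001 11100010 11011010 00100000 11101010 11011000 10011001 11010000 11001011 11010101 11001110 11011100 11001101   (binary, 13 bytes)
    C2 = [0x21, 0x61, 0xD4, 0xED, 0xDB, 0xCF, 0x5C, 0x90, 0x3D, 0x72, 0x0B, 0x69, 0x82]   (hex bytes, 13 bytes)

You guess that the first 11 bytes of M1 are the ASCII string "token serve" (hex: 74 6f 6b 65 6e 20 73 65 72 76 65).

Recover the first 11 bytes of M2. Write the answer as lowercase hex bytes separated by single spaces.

First, C1 ⊕ C2 = (M1 ⊕ K) ⊕ (M2 ⊕ K) = M1 ⊕ M2, so the key drops out. Then M2 = (M1 ⊕ M2) ⊕ M1 over the first 11 bytes.
byte 0: (79 xor 21) xor 74 = 58 xor 74 = 2c
byte 1: (e2 xor 61) xor 6f = 83 xor 6f = ec
byte 2: (da xor d4) xor 6b = 0e xor 6b = 65
byte 3: (20 xor ed) xor 65 = cd xor 65 = a8
byte 4: (ea xor db) xor 6e = 31 xor 6e = 5f
byte 5: (d8 xor cf) xor 20 = 17 xor 20 = 37
byte 6: (99 xor 5c) xor 73 = c5 xor 73 = b6
byte 7: (d0 xor 90) xor 65 = 40 xor 65 = 25
byte 8: (cb xor 3d) xor 72 = f6 xor 72 = 84
byte 9: (d5 xor 72) xor 76 = a7 xor 76 = d1
byte 10: (ce xor 0b) xor 65 = c5 xor 65 = a0

2c ec 65 a8 5f 37 b6 25 84 d1 a0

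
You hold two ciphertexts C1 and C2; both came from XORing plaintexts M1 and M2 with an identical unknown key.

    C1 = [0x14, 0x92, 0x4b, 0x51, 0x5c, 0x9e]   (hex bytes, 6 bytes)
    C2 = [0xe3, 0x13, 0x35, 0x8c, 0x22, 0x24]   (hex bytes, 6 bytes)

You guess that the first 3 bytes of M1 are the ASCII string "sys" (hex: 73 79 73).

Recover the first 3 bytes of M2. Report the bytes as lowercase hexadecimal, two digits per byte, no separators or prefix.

First, C1 ⊕ C2 = (M1 ⊕ K) ⊕ (M2 ⊕ K) = M1 ⊕ M2, so the key drops out. Then M2 = (M1 ⊕ M2) ⊕ M1 over the first 3 bytes.
byte 0: (14 ⊕ e3) ⊕ 73 = f7 ⊕ 73 = 84
byte 1: (92 ⊕ 13) ⊕ 79 = 81 ⊕ 79 = f8
byte 2: (4b ⊕ 35) ⊕ 73 = 7e ⊕ 73 = 0d

84f80d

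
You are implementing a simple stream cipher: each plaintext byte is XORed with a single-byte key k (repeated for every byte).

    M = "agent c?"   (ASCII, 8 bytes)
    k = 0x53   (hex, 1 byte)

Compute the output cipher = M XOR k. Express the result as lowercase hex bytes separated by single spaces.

32 34 36 3d 27 73 30 6c

The 1-byte key repeats, so the effective keystream is 53 53 53 53 53 53 53 53.
byte 0:  97 XOR  83 =  50
byte 1: 103 XOR  83 =  52
byte 2: 101 XOR  83 =  54
byte 3: 110 XOR  83 =  61
byte 4: 116 XOR  83 =  39
byte 5:  32 XOR  83 = 115
byte 6:  99 XOR  83 =  48
byte 7:  63 XOR  83 = 108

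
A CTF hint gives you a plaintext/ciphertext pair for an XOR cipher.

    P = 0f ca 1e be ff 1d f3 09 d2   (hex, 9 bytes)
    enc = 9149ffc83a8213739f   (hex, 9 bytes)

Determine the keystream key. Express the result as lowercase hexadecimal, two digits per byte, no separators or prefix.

9e83e176c59fe07a4d

Since enc = P ⊕ key, XORing both sides with P gives key = P ⊕ enc.
byte 0: 00001111 ^ 10010001 = 10011110
byte 1: 11001010 ^ 01001001 = 10000011
byte 2: 00011110 ^ 11111111 = 11100001
byte 3: 10111110 ^ 11001000 = 01110110
byte 4: 11111111 ^ 00111010 = 11000101
byte 5: 00011101 ^ 10000010 = 10011111
byte 6: 11110011 ^ 00010011 = 11100000
byte 7: 00001001 ^ 01110011 = 01111010
byte 8: 11010010 ^ 10011111 = 01001101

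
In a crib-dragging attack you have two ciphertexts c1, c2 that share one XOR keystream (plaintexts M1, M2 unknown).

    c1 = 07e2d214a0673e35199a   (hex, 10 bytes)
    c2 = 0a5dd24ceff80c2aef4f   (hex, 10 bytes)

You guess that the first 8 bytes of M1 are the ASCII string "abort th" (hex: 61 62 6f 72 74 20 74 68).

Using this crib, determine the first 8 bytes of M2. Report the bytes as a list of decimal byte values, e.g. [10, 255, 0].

[108, 221, 111, 42, 59, 191, 70, 119]

First, c1 ⊕ c2 = (M1 ⊕ K) ⊕ (M2 ⊕ K) = M1 ⊕ M2, so the key drops out. Then M2 = (M1 ⊕ M2) ⊕ M1 over the first 8 bytes.
byte 0: (07 xor 0a) xor 61 = 0d xor 61 = 6c
byte 1: (e2 xor 5d) xor 62 = bf xor 62 = dd
byte 2: (d2 xor d2) xor 6f = 00 xor 6f = 6f
byte 3: (14 xor 4c) xor 72 = 58 xor 72 = 2a
byte 4: (a0 xor ef) xor 74 = 4f xor 74 = 3b
byte 5: (67 xor f8) xor 20 = 9f xor 20 = bf
byte 6: (3e xor 0c) xor 74 = 32 xor 74 = 46
byte 7: (35 xor 2a) xor 68 = 1f xor 68 = 77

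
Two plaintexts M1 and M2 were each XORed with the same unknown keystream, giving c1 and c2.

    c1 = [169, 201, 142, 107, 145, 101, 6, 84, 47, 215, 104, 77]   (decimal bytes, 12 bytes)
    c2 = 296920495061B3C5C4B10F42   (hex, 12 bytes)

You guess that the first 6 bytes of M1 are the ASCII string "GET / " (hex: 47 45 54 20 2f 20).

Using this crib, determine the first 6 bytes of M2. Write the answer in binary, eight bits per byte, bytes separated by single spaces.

First, c1 ⊕ c2 = (M1 ⊕ K) ⊕ (M2 ⊕ K) = M1 ⊕ M2, so the key drops out. Then M2 = (M1 ⊕ M2) ⊕ M1 over the first 6 bytes.
byte 0: (a9 ^ 29) ^ 47 = 80 ^ 47 = c7
byte 1: (c9 ^ 69) ^ 45 = a0 ^ 45 = e5
byte 2: (8e ^ 20) ^ 54 = ae ^ 54 = fa
byte 3: (6b ^ 49) ^ 20 = 22 ^ 20 = 02
byte 4: (91 ^ 50) ^ 2f = c1 ^ 2f = ee
byte 5: (65 ^ 61) ^ 20 = 04 ^ 20 = 24

11000111 11100101 11111010 00000010 11101110 00100100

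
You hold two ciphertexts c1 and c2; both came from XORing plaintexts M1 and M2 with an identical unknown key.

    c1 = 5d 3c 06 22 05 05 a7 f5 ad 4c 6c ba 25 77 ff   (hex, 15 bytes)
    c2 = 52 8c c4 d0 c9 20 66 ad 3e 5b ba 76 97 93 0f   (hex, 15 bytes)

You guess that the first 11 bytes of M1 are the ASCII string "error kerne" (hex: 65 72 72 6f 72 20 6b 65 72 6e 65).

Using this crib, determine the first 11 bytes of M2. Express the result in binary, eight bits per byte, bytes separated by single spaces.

01101010 11000010 10110000 10011101 10111110 00000101 10101010 00111101 11100001 01111001 10110011

First, c1 ⊕ c2 = (M1 ⊕ K) ⊕ (M2 ⊕ K) = M1 ⊕ M2, so the key drops out. Then M2 = (M1 ⊕ M2) ⊕ M1 over the first 11 bytes.
byte 0: (5d ^ 52) ^ 65 = 0f ^ 65 = 6a
byte 1: (3c ^ 8c) ^ 72 = b0 ^ 72 = c2
byte 2: (06 ^ c4) ^ 72 = c2 ^ 72 = b0
byte 3: (22 ^ d0) ^ 6f = f2 ^ 6f = 9d
byte 4: (05 ^ c9) ^ 72 = cc ^ 72 = be
byte 5: (05 ^ 20) ^ 20 = 25 ^ 20 = 05
byte 6: (a7 ^ 66) ^ 6b = c1 ^ 6b = aa
byte 7: (f5 ^ ad) ^ 65 = 58 ^ 65 = 3d
byte 8: (ad ^ 3e) ^ 72 = 93 ^ 72 = e1
byte 9: (4c ^ 5b) ^ 6e = 17 ^ 6e = 79
byte 10: (6c ^ ba) ^ 65 = d6 ^ 65 = b3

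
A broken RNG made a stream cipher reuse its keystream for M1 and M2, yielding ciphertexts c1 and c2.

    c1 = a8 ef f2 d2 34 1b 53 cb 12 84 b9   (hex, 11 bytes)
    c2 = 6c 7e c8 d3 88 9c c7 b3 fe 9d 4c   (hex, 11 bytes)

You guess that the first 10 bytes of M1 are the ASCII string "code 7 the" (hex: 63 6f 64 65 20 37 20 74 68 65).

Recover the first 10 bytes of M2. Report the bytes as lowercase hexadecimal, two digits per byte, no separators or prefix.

a7fe5e649cb0b40c847c

First, c1 ⊕ c2 = (M1 ⊕ K) ⊕ (M2 ⊕ K) = M1 ⊕ M2, so the key drops out. Then M2 = (M1 ⊕ M2) ⊕ M1 over the first 10 bytes.
byte 0: (a8 ^ 6c) ^ 63 = c4 ^ 63 = a7
byte 1: (ef ^ 7e) ^ 6f = 91 ^ 6f = fe
byte 2: (f2 ^ c8) ^ 64 = 3a ^ 64 = 5e
byte 3: (d2 ^ d3) ^ 65 = 01 ^ 65 = 64
byte 4: (34 ^ 88) ^ 20 = bc ^ 20 = 9c
byte 5: (1b ^ 9c) ^ 37 = 87 ^ 37 = b0
byte 6: (53 ^ c7) ^ 20 = 94 ^ 20 = b4
byte 7: (cb ^ b3) ^ 74 = 78 ^ 74 = 0c
byte 8: (12 ^ fe) ^ 68 = ec ^ 68 = 84
byte 9: (84 ^ 9d) ^ 65 = 19 ^ 65 = 7c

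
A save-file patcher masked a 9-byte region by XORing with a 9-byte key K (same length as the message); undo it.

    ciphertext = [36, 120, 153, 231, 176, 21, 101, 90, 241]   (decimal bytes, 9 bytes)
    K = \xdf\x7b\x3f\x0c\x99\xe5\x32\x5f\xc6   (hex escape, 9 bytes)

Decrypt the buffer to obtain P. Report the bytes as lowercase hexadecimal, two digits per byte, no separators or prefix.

fb03a6eb29f0570537

24 xor df = fb
78 xor 7b = 03
99 xor 3f = a6
e7 xor 0c = eb
b0 xor 99 = 29
15 xor e5 = f0
65 xor 32 = 57
5a xor 5f = 05
f1 xor c6 = 37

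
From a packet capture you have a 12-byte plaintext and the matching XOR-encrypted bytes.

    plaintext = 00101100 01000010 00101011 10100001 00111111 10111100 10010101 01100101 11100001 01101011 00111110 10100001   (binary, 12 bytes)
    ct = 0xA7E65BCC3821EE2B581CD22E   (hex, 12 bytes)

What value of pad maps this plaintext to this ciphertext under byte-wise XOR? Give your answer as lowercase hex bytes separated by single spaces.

Since ct = plaintext ⊕ pad, XORing both sides with plaintext gives pad = plaintext ⊕ ct.
2c ⊕ a7 = 8b
42 ⊕ e6 = a4
2b ⊕ 5b = 70
a1 ⊕ cc = 6d
3f ⊕ 38 = 07
bc ⊕ 21 = 9d
95 ⊕ ee = 7b
65 ⊕ 2b = 4e
e1 ⊕ 58 = b9
6b ⊕ 1c = 77
3e ⊕ d2 = ec
a1 ⊕ 2e = 8f

8b a4 70 6d 07 9d 7b 4e b9 77 ec 8f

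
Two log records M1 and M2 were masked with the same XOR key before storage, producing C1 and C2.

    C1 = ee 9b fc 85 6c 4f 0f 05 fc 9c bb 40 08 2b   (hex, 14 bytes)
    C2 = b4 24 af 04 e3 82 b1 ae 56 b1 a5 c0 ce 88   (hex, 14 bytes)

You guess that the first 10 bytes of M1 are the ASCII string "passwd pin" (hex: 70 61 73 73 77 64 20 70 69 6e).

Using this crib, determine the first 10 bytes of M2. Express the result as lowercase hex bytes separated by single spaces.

First, C1 ⊕ C2 = (M1 ⊕ K) ⊕ (M2 ⊕ K) = M1 ⊕ M2, so the key drops out. Then M2 = (M1 ⊕ M2) ⊕ M1 over the first 10 bytes.
byte 0: (ee XOR b4) XOR 70 = 5a XOR 70 = 2a
byte 1: (9b XOR 24) XOR 61 = bf XOR 61 = de
byte 2: (fc XOR af) XOR 73 = 53 XOR 73 = 20
byte 3: (85 XOR 04) XOR 73 = 81 XOR 73 = f2
byte 4: (6c XOR e3) XOR 77 = 8f XOR 77 = f8
byte 5: (4f XOR 82) XOR 64 = cd XOR 64 = a9
byte 6: (0f XOR b1) XOR 20 = be XOR 20 = 9e
byte 7: (05 XOR ae) XOR 70 = ab XOR 70 = db
byte 8: (fc XOR 56) XOR 69 = aa XOR 69 = c3
byte 9: (9c XOR b1) XOR 6e = 2d XOR 6e = 43

2a de 20 f2 f8 a9 9e db c3 43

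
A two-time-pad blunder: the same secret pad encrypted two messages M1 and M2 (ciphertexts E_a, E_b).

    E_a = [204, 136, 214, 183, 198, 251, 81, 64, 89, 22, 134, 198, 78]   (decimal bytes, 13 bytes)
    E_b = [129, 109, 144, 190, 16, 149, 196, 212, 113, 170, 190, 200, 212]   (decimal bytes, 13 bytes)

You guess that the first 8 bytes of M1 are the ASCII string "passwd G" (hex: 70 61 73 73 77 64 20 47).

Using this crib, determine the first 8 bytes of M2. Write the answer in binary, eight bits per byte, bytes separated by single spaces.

00111101 10000100 00110101 01111010 10100001 00001010 10110101 11010011

First, E_a ⊕ E_b = (M1 ⊕ K) ⊕ (M2 ⊕ K) = M1 ⊕ M2, so the key drops out. Then M2 = (M1 ⊕ M2) ⊕ M1 over the first 8 bytes.
byte 0: (cc ^ 81) ^ 70 = 4d ^ 70 = 3d
byte 1: (88 ^ 6d) ^ 61 = e5 ^ 61 = 84
byte 2: (d6 ^ 90) ^ 73 = 46 ^ 73 = 35
byte 3: (b7 ^ be) ^ 73 = 09 ^ 73 = 7a
byte 4: (c6 ^ 10) ^ 77 = d6 ^ 77 = a1
byte 5: (fb ^ 95) ^ 64 = 6e ^ 64 = 0a
byte 6: (51 ^ c4) ^ 20 = 95 ^ 20 = b5
byte 7: (40 ^ d4) ^ 47 = 94 ^ 47 = d3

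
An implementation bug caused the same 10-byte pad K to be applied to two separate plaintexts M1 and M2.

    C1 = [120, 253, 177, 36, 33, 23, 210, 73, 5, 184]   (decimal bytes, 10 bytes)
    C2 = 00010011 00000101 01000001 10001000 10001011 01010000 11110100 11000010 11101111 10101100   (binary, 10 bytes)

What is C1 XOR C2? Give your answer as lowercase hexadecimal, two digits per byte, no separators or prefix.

C1 ⊕ C2 = (M1 ⊕ K) ⊕ (M2 ⊕ K) = M1 ⊕ M2 — the shared key cancels under XOR.
120 ^  19 = 107
253 ^   5 = 248
177 ^  65 = 240
 36 ^ 136 = 172
 33 ^ 139 = 170
 23 ^  80 =  71
210 ^ 244 =  38
 73 ^ 194 = 139
  5 ^ 239 = 234
184 ^ 172 =  20

6bf8f0acaa47268bea14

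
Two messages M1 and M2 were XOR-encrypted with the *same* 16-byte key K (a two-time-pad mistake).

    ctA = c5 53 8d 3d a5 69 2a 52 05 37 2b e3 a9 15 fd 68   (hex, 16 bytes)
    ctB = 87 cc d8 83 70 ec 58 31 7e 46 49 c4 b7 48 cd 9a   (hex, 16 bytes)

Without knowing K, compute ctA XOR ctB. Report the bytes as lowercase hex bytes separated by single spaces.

ctA ⊕ ctB = (M1 ⊕ K) ⊕ (M2 ⊕ K) = M1 ⊕ M2 — the shared key cancels under XOR.
c5 XOR 87 = 42
53 XOR cc = 9f
8d XOR d8 = 55
3d XOR 83 = be
a5 XOR 70 = d5
69 XOR ec = 85
2a XOR 58 = 72
52 XOR 31 = 63
05 XOR 7e = 7b
37 XOR 46 = 71
2b XOR 49 = 62
e3 XOR c4 = 27
a9 XOR b7 = 1e
15 XOR 48 = 5d
fd XOR cd = 30
68 XOR 9a = f2

42 9f 55 be d5 85 72 63 7b 71 62 27 1e 5d 30 f2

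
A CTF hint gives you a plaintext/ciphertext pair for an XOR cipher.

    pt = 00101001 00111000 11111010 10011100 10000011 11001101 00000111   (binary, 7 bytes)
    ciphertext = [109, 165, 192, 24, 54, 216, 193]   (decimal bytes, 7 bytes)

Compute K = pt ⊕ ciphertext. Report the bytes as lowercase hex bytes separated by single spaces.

Since ciphertext = pt ⊕ K, XORing both sides with pt gives K = pt ⊕ ciphertext.
byte 0: 29 ⊕ 6d = 44
byte 1: 38 ⊕ a5 = 9d
byte 2: fa ⊕ c0 = 3a
byte 3: 9c ⊕ 18 = 84
byte 4: 83 ⊕ 36 = b5
byte 5: cd ⊕ d8 = 15
byte 6: 07 ⊕ c1 = c6

44 9d 3a 84 b5 15 c6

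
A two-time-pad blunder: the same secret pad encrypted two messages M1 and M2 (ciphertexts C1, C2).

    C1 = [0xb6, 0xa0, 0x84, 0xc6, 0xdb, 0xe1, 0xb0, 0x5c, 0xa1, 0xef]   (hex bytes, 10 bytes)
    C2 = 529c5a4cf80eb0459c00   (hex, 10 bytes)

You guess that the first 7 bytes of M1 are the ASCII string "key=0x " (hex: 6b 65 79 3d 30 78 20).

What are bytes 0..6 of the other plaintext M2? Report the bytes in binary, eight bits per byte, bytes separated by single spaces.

10001111 01011001 10100111 10110111 00010011 10010111 00100000

First, C1 ⊕ C2 = (M1 ⊕ K) ⊕ (M2 ⊕ K) = M1 ⊕ M2, so the key drops out. Then M2 = (M1 ⊕ M2) ⊕ M1 over the first 7 bytes.
byte 0: (b6 xor 52) xor 6b = e4 xor 6b = 8f
byte 1: (a0 xor 9c) xor 65 = 3c xor 65 = 59
byte 2: (84 xor 5a) xor 79 = de xor 79 = a7
byte 3: (c6 xor 4c) xor 3d = 8a xor 3d = b7
byte 4: (db xor f8) xor 30 = 23 xor 30 = 13
byte 5: (e1 xor 0e) xor 78 = ef xor 78 = 97
byte 6: (b0 xor b0) xor 20 = 00 xor 20 = 20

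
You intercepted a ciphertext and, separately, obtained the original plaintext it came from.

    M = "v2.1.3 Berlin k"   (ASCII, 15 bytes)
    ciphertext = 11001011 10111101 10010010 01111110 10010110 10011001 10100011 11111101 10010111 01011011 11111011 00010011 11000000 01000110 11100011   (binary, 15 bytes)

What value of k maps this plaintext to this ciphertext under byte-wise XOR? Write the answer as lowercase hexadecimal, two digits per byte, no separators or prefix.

bd8fbc4fb8aa83bff229977aae6688

Since ciphertext = M ⊕ k, XORing both sides with M gives k = M ⊕ ciphertext.
76 ^ cb = bd
32 ^ bd = 8f
2e ^ 92 = bc
31 ^ 7e = 4f
2e ^ 96 = b8
33 ^ 99 = aa
20 ^ a3 = 83
42 ^ fd = bf
65 ^ 97 = f2
72 ^ 5b = 29
6c ^ fb = 97
69 ^ 13 = 7a
6e ^ c0 = ae
20 ^ 46 = 66
6b ^ e3 = 88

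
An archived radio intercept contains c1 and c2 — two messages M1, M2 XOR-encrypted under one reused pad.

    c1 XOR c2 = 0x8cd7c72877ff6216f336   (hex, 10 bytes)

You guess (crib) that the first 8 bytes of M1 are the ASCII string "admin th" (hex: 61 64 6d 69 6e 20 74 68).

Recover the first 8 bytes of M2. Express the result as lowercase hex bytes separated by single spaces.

ed b3 aa 41 19 df 16 7e

Since c1 ⊕ c2 = M1 ⊕ M2, XORing with the guessed M1 bytes yields the corresponding M2 bytes: M2 = (c1 ⊕ c2) ⊕ M1.
8c xor 61 = ed
d7 xor 64 = b3
c7 xor 6d = aa
28 xor 69 = 41
77 xor 6e = 19
ff xor 20 = df
62 xor 74 = 16
16 xor 68 = 7e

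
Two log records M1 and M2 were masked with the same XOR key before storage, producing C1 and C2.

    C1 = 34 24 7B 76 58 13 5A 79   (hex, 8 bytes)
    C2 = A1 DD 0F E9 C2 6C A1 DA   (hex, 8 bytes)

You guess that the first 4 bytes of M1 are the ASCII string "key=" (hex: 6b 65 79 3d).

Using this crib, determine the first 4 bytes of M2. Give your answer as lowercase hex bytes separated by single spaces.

First, C1 ⊕ C2 = (M1 ⊕ K) ⊕ (M2 ⊕ K) = M1 ⊕ M2, so the key drops out. Then M2 = (M1 ⊕ M2) ⊕ M1 over the first 4 bytes.
byte 0: (34 XOR a1) XOR 6b = 95 XOR 6b = fe
byte 1: (24 XOR dd) XOR 65 = f9 XOR 65 = 9c
byte 2: (7b XOR 0f) XOR 79 = 74 XOR 79 = 0d
byte 3: (76 XOR e9) XOR 3d = 9f XOR 3d = a2

fe 9c 0d a2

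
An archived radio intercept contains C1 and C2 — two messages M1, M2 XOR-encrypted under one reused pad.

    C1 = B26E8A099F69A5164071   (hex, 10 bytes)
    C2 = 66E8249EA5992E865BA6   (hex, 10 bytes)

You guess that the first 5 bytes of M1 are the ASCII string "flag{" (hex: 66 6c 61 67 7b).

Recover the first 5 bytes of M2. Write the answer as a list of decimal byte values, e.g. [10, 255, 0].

First, C1 ⊕ C2 = (M1 ⊕ K) ⊕ (M2 ⊕ K) = M1 ⊕ M2, so the key drops out. Then M2 = (M1 ⊕ M2) ⊕ M1 over the first 5 bytes.
byte 0: (b2 ⊕ 66) ⊕ 66 = d4 ⊕ 66 = b2
byte 1: (6e ⊕ e8) ⊕ 6c = 86 ⊕ 6c = ea
byte 2: (8a ⊕ 24) ⊕ 61 = ae ⊕ 61 = cf
byte 3: (09 ⊕ 9e) ⊕ 67 = 97 ⊕ 67 = f0
byte 4: (9f ⊕ a5) ⊕ 7b = 3a ⊕ 7b = 41

[178, 234, 207, 240, 65]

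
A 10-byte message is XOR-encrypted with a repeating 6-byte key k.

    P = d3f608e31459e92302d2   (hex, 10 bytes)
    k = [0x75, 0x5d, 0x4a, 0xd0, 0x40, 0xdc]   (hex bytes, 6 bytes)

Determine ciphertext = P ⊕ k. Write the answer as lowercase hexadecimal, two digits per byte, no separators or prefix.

The 6-byte key repeats, so the effective keystream is 75 5d 4a d0 40 dc 75 5d 4a d0.
byte 0: d3 xor 75 = a6
byte 1: f6 xor 5d = ab
byte 2: 08 xor 4a = 42
byte 3: e3 xor d0 = 33
byte 4: 14 xor 40 = 54
byte 5: 59 xor dc = 85
byte 6: e9 xor 75 = 9c
byte 7: 23 xor 5d = 7e
byte 8: 02 xor 4a = 48
byte 9: d2 xor d0 = 02

a6ab423354859c7e4802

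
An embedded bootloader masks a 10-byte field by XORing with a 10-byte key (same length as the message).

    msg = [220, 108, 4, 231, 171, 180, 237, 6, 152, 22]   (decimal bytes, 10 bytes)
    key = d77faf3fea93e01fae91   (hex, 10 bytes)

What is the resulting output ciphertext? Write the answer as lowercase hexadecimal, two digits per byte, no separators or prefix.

11011100 XOR 11010111 = 00001011
01101100 XOR 01111111 = 00010011
00000100 XOR 10101111 = 10101011
11100111 XOR 00111111 = 11011000
10101011 XOR 11101010 = 01000001
10110100 XOR 10010011 = 00100111
11101101 XOR 11100000 = 00001101
00000110 XOR 00011111 = 00011001
10011000 XOR 10101110 = 00110110
00010110 XOR 10010001 = 10000111

0b13abd841270d193687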